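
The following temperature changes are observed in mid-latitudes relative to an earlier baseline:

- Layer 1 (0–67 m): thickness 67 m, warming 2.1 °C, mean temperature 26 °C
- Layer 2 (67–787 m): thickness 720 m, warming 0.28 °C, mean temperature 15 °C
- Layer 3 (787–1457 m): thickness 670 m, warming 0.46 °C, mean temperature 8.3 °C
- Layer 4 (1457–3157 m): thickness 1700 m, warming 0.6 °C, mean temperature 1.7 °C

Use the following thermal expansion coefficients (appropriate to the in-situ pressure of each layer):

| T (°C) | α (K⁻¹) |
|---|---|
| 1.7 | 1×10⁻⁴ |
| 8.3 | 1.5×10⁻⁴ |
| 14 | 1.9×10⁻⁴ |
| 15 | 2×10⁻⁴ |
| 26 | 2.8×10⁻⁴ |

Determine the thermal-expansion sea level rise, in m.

Layer 1 at 26 °C → α = 2.8×10⁻⁴ K⁻¹
Layer 2 at 15 °C → α = 2×10⁻⁴ K⁻¹
Layer 3 at 8.3 °C → α = 1.5×10⁻⁴ K⁻¹
Layer 4 at 1.7 °C → α = 1×10⁻⁴ K⁻¹
0–67 m: 2.8×10⁻⁴ × 67 × 2.1 = 0.039396 m
67–787 m: 0.28 × 720 × 2×10⁻⁴ = 0.04032 m
Layer 3: 670 × 0.46 × 1.5×10⁻⁴ = 0.04623 m
1457–3157 m: 1700 × 1×10⁻⁴ × 0.6 = 0.10200 m
Δh = 0.039396 + 0.04032 + 0.04623 + 0.10200 = 0.227946 m ≈ 0.23 m

Δh = 0.23 m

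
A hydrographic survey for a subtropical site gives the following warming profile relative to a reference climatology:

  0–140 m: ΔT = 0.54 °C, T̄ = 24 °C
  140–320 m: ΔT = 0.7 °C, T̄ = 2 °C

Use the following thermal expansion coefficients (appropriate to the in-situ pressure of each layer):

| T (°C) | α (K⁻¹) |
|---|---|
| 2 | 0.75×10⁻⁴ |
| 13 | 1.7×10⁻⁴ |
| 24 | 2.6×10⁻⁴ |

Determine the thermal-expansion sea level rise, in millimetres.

Δh = 29.1 mm

Layer 1 at 24 °C → α = 2.6×10⁻⁴ K⁻¹
Layer 2 at 2 °C → α = 0.75×10⁻⁴ K⁻¹
2.6×10⁻⁴ × 0.54 × 140 = 0.019656 m
180 × 0.75×10⁻⁴ × 0.7 = 0.00945 m
Δh = 0.019656 + 0.00945 = 0.029106 m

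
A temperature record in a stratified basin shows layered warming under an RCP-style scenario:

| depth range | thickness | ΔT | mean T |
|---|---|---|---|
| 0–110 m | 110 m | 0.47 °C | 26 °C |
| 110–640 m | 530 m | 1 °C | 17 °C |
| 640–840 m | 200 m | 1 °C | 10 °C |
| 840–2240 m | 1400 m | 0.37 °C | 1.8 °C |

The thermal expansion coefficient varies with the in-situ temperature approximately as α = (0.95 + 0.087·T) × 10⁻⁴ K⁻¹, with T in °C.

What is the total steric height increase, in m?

about 0.24 m

Layer 1: α = (0.95 + 0.087×26)×10⁻⁴ = 3.212×10⁻⁴ K⁻¹
Layer 2: α = (0.95 + 0.087×17)×10⁻⁴ = 2.429×10⁻⁴ K⁻¹
Layer 3: α = (0.95 + 0.087×10)×10⁻⁴ = 1.82×10⁻⁴ K⁻¹
Layer 4: α = (0.95 + 0.087×1.8)×10⁻⁴ = 1.1066×10⁻⁴ K⁻¹
110 × 0.47 × 3.212×10⁻⁴ = 0.01660604 m
110–640 m: 530 × 1 × 2.429×10⁻⁴ = 0.128737 m
1 × 1.82×10⁻⁴ × 200 = 0.03640 m
840–2240 m: 1400 × 1.1066×10⁻⁴ × 0.37 = 0.05732188 m
Δh = 0.01660604 + 0.128737 + 0.03640 + 0.05732188 = 0.23906492 m ≈ 0.24 m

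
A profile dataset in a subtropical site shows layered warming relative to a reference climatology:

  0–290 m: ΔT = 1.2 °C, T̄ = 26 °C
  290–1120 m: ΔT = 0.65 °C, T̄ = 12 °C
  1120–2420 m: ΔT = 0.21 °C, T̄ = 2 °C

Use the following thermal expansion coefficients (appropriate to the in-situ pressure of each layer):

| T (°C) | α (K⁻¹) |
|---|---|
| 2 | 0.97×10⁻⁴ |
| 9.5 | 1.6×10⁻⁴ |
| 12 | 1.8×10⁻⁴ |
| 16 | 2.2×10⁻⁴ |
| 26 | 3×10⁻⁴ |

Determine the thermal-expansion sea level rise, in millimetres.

Layer 1 at 26 °C → α = 3×10⁻⁴ K⁻¹
Layer 2 at 12 °C → α = 1.8×10⁻⁴ K⁻¹
Layer 3 at 2 °C → α = 0.97×10⁻⁴ K⁻¹
0–290 m: 290 × 1.2 × 3×10⁻⁴ = 0.10440 m
Layer 2: 1.8×10⁻⁴ × 830 × 0.65 = 0.09711 m
Layer 3: 0.97×10⁻⁴ × 0.21 × 1300 = 0.026481 m
Δh = 0.10440 + 0.09711 + 0.026481 = 0.227991 m

about 228 mm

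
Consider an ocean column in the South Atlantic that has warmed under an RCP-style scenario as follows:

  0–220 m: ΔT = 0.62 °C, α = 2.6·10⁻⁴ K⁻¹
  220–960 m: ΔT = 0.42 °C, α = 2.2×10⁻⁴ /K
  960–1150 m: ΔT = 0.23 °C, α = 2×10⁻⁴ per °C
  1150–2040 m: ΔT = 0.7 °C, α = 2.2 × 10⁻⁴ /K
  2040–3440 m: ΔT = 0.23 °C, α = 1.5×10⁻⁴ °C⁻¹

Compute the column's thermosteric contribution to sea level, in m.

0–220 m: 2.6×10⁻⁴ × 220 × 0.62 = 0.035464 m
Layer 2: 2.2×10⁻⁴ × 740 × 0.42 = 0.068376 m
Layer 3: 2×10⁻⁴ × 0.23 × 190 = 0.00874 m
Layer 4: 0.7 × 890 × 2.2×10⁻⁴ = 0.13706 m
1400 × 1.5×10⁻⁴ × 0.23 = 0.04830 m
Δh = 0.035464 + 0.068376 + 0.00874 + 0.13706 + 0.04830 = 0.29794 m

0.298 m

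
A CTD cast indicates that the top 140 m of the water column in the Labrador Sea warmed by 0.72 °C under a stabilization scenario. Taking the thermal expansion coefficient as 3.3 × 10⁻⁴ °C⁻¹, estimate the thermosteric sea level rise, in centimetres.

3.3 cm

Δh = αΔT·H = 3.3×10⁻⁴ × 0.72 × 140 = 0.033264 m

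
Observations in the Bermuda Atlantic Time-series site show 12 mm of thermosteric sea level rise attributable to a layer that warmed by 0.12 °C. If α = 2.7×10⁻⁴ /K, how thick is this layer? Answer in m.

H = Δh/(αΔT) = 0.012 / (2.7×10⁻⁴ × 0.12) ≈ 370.4 m

about 370 m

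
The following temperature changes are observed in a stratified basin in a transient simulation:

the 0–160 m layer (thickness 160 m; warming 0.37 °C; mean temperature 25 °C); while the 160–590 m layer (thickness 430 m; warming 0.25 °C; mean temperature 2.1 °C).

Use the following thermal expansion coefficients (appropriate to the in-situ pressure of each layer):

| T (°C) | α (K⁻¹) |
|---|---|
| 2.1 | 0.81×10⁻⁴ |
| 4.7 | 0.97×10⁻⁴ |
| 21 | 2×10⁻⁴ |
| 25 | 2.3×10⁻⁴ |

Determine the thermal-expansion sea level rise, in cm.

2.23 cm of thermosteric rise

Layer 1 at 25 °C → α = 2.3×10⁻⁴ K⁻¹
Layer 2 at 2.1 °C → α = 0.81×10⁻⁴ K⁻¹
Layer 1: 2.3×10⁻⁴ × 0.37 × 160 = 0.013616 m
0.81×10⁻⁴ × 430 × 0.25 = 0.0087075 m
Δh = 0.013616 + 0.0087075 = 0.0223235 m ≈ 2.23 cm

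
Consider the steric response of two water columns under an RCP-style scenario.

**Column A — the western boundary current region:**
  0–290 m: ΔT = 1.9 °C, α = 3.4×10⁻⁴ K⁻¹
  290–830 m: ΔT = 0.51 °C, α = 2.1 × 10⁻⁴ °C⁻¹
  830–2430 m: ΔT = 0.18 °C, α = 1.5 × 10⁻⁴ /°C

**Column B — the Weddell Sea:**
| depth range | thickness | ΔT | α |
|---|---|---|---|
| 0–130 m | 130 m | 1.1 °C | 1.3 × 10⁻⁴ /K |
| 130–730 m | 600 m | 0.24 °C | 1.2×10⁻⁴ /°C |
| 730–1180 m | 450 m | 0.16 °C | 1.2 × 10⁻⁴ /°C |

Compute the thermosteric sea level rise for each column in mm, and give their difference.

A: 288 mm; B: 44.5 mm; difference 244 mm

A 0–290 m: 290 × 3.4×10⁻⁴ × 1.9 = 0.18734 m
A Layer 2: 540 × 2.1×10⁻⁴ × 0.51 = 0.057834 m
A 0.18 × 1.5×10⁻⁴ × 1600 = 0.04320 m
A total: 0.288374 m
B 0–130 m: 1.1 × 130 × 1.3×10⁻⁴ = 0.01859 m
B 1.2×10⁻⁴ × 600 × 0.24 = 0.01728 m
B 730–1180 m: 1.2×10⁻⁴ × 450 × 0.16 = 0.00864 m
B total: 0.04451 m
Difference: 0.288374 − 0.04451 = 0.243864 m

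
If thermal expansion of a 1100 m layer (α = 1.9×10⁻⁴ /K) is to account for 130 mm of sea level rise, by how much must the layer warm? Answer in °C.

ΔT = Δh/(αH) = 0.13 / (1.9×10⁻⁴ × 1100) ≈ 0.6220 °C

ΔT ≈ 0.622 °C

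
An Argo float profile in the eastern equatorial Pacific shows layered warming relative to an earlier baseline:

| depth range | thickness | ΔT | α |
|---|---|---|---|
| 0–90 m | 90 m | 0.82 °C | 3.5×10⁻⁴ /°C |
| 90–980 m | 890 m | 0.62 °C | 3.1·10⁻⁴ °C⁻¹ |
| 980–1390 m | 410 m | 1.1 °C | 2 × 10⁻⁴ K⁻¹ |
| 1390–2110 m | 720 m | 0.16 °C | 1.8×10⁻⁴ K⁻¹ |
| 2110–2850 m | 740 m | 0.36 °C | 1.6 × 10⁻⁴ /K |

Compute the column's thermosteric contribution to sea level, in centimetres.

3.5×10⁻⁴ × 0.82 × 90 = 0.02583 m
90–980 m: 890 × 0.62 × 3.1×10⁻⁴ = 0.171058 m
Layer 3: 410 × 2×10⁻⁴ × 1.1 = 0.09020 m
1390–2110 m: 1.8×10⁻⁴ × 0.16 × 720 = 0.020736 m
740 × 1.6×10⁻⁴ × 0.36 = 0.042624 m
Δh = 0.02583 + 0.171058 + 0.09020 + 0.020736 + 0.042624 = 0.350448 m

35.0 cm of thermosteric rise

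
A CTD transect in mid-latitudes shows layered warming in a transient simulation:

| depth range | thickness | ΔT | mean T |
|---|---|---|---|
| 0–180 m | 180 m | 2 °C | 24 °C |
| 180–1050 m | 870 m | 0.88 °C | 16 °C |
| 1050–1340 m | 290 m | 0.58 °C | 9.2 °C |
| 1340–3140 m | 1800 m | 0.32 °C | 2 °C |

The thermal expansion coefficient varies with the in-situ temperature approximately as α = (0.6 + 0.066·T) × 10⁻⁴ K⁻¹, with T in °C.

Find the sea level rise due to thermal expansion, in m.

Layer 1: α = (0.6 + 0.066×24)×10⁻⁴ = 2.184×10⁻⁴ K⁻¹
Layer 2: α = (0.6 + 0.066×16)×10⁻⁴ = 1.656×10⁻⁴ K⁻¹
Layer 3: α = (0.6 + 0.066×9.2)×10⁻⁴ = 1.2072×10⁻⁴ K⁻¹
Layer 4: α = (0.6 + 0.066×2)×10⁻⁴ = 0.732×10⁻⁴ K⁻¹
Layer 1: 2.184×10⁻⁴ × 180 × 2 = 0.078624 m
Layer 2: 870 × 0.88 × 1.656×10⁻⁴ = 0.12678336 m
Layer 3: 290 × 1.2072×10⁻⁴ × 0.58 = 0.020305104 m
Layer 4: 0.32 × 1800 × 0.732×10⁻⁴ = 0.0421632 m
Δh = 0.078624 + 0.12678336 + 0.020305104 + 0.0421632 = 0.267875664 m ≈ 0.268 m

Δh = 0.268 m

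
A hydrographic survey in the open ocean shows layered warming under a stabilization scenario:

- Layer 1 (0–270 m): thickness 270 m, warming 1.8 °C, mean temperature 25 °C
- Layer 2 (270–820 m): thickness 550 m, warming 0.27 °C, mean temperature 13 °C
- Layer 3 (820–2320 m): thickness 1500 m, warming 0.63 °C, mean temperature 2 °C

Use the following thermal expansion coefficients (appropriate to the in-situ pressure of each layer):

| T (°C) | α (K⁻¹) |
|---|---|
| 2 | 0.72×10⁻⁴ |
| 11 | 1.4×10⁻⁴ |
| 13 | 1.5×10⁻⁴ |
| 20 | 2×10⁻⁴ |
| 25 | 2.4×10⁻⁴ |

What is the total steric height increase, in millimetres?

Layer 1 at 25 °C → α = 2.4×10⁻⁴ K⁻¹
Layer 2 at 13 °C → α = 1.5×10⁻⁴ K⁻¹
Layer 3 at 2 °C → α = 0.72×10⁻⁴ K⁻¹
1.8 × 270 × 2.4×10⁻⁴ = 0.11664 m
270–820 m: 1.5×10⁻⁴ × 0.27 × 550 = 0.022275 m
Layer 3: 0.72×10⁻⁴ × 1500 × 0.63 = 0.06804 m
Δh = 0.11664 + 0.022275 + 0.06804 = 0.206955 m

about 207 mm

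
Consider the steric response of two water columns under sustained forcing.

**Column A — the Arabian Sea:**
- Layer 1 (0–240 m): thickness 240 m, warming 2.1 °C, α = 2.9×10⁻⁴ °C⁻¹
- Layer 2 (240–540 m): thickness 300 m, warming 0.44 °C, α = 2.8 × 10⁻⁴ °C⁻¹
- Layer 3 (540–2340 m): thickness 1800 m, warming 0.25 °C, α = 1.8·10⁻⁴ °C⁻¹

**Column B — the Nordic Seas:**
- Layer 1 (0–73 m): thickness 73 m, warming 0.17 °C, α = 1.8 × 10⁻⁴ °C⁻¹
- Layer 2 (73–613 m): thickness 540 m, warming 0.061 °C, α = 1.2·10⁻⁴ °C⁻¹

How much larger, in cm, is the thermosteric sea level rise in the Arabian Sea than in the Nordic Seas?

25.8 cm

A 0–240 m: 2.9×10⁻⁴ × 2.1 × 240 = 0.14616 m
A 240–540 m: 2.8×10⁻⁴ × 300 × 0.44 = 0.03696 m
A 540–2340 m: 0.25 × 1.8×10⁻⁴ × 1800 = 0.08100 m
A total: 0.26412 m
B Layer 1: 73 × 0.17 × 1.8×10⁻⁴ = 0.0022338 m
B Layer 2: 1.2×10⁻⁴ × 540 × 0.061 = 0.0039528 m
B total: 0.0061866 m
Difference: 0.26412 − 0.0061866 = 0.2579334 m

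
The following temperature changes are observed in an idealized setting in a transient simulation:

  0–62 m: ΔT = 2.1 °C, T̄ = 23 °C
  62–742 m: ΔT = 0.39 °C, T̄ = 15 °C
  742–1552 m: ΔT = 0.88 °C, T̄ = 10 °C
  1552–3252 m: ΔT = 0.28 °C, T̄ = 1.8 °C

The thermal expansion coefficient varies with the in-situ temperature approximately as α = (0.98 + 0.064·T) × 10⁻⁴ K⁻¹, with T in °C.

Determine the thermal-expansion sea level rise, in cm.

Δh ≈ 25.1 cm

Layer 1: α = (0.98 + 0.064×23)×10⁻⁴ = 2.452×10⁻⁴ K⁻¹
Layer 2: α = (0.98 + 0.064×15)×10⁻⁴ = 1.94×10⁻⁴ K⁻¹
Layer 3: α = (0.98 + 0.064×10)×10⁻⁴ = 1.62×10⁻⁴ K⁻¹
Layer 4: α = (0.98 + 0.064×1.8)×10⁻⁴ = 1.0952×10⁻⁴ K⁻¹
Layer 1: 2.452×10⁻⁴ × 62 × 2.1 = 0.03192504 m
Layer 2: 0.39 × 1.94×10⁻⁴ × 680 = 0.0514488 m
742–1552 m: 0.88 × 1.62×10⁻⁴ × 810 = 0.1154736 m
Layer 4: 0.28 × 1.0952×10⁻⁴ × 1700 = 0.05213152 m
Δh = 0.03192504 + 0.0514488 + 0.1154736 + 0.05213152 = 0.25097896 m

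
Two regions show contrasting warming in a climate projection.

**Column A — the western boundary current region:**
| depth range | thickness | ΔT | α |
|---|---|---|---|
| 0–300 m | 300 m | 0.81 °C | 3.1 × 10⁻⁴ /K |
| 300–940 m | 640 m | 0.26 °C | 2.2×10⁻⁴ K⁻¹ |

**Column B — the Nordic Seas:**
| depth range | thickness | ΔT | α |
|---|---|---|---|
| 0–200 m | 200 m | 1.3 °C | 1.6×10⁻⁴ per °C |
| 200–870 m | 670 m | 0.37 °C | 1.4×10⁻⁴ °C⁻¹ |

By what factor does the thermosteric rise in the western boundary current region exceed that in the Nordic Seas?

1.5

A Layer 1: 3.1×10⁻⁴ × 0.81 × 300 = 0.07533 m
A 640 × 0.26 × 2.2×10⁻⁴ = 0.036608 m
A total: 0.111938 m
B 1.6×10⁻⁴ × 200 × 1.3 = 0.04160 m
B 670 × 0.37 × 1.4×10⁻⁴ = 0.034706 m
B total: 0.076306 m
Ratio: 0.111938 / 0.076306 ≈ 1.467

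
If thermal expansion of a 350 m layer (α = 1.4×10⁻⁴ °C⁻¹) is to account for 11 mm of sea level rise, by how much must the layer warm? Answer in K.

about 0.22 K

ΔT = Δh/(αH) = 0.011 / (1.4×10⁻⁴ × 350) ≈ 0.2245 K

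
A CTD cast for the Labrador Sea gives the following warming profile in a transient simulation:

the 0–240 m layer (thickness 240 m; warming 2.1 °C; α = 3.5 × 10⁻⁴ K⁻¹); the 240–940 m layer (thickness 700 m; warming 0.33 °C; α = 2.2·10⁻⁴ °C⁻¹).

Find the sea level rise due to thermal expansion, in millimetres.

230 mm

Layer 1: 240 × 3.5×10⁻⁴ × 2.1 = 0.17640 m
2.2×10⁻⁴ × 0.33 × 700 = 0.05082 m
Δh = 0.17640 + 0.05082 = 0.22722 m ≈ 230 mm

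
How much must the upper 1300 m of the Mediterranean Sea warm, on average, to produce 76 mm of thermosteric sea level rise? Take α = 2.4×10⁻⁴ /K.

ΔT = Δh/(αH) = 0.076 / (2.4×10⁻⁴ × 1300) ≈ 0.2436 °C

about 0.244 °C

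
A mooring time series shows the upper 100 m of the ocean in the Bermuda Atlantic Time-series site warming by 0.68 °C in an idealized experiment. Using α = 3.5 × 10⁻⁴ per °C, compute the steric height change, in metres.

Δh = αΔT·H = 3.5×10⁻⁴ × 0.68 × 100 = 0.02380 m

0.024 m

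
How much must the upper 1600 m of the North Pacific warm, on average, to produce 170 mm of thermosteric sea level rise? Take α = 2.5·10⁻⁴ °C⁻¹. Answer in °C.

ΔT = Δh/(αH) = 0.17 / (2.5×10⁻⁴ × 1600) = 0.4250 °C

0.425 °C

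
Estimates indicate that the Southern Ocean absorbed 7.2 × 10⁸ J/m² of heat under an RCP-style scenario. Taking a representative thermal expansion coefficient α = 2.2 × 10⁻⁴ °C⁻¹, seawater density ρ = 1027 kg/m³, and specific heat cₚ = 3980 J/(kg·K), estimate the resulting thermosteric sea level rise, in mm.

Δh = αQ/(ρcₚ) = 2.2×10⁻⁴ × 7.2×10⁸ / (1027 × 3980) ≈ 0.038753 m

38.8 mm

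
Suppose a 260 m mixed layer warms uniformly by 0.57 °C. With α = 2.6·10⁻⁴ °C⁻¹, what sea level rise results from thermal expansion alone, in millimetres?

about 38.5 mm

Δh = αΔT·H = 2.6×10⁻⁴ × 0.57 × 260 = 0.038532 m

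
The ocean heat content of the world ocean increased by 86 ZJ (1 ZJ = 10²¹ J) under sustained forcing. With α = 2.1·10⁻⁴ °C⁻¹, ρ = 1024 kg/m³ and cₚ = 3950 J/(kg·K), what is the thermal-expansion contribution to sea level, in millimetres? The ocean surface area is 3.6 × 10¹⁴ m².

about 12.4 mm

Per unit area: Q = 86×10²¹ / (3.6×10¹⁴) ≈ 2.389×10⁸ J/m²
Δh = αQ/(ρcₚ) = 2.1×10⁻⁴ × 2.389×10⁸ / (1024 × 3950) ≈ 0.012403 m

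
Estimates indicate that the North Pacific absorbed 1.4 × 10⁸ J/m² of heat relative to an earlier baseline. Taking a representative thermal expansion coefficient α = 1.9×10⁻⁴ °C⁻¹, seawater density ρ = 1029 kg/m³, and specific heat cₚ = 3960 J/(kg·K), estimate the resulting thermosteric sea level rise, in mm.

Δh ≈ 6.53 mm

Δh = αQ/(ρcₚ) = 1.9×10⁻⁴ × 1.4×10⁸ / (1029 × 3960) ≈ 0.0065279 m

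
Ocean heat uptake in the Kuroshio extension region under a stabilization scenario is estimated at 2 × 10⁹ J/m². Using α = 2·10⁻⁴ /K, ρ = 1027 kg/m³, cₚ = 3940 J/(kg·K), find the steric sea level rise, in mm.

Δh = αQ/(ρcₚ) = 2×10⁻⁴ × 2×10⁹ / (1027 × 3940) ≈ 0.098854 m

about 98.9 mm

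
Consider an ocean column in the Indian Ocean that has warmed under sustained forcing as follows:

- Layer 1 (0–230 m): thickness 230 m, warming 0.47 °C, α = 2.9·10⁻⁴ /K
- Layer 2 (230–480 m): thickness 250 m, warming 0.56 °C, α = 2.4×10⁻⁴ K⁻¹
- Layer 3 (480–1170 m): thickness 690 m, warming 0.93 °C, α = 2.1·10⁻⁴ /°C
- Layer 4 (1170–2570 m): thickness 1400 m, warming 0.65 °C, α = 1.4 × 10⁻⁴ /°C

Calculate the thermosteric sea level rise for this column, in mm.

0–230 m: 0.47 × 230 × 2.9×10⁻⁴ = 0.031349 m
230–480 m: 250 × 2.4×10⁻⁴ × 0.56 = 0.03360 m
480–1170 m: 0.93 × 690 × 2.1×10⁻⁴ = 0.134757 m
1170–2570 m: 0.65 × 1400 × 1.4×10⁻⁴ = 0.12740 m
Δh = 0.031349 + 0.03360 + 0.134757 + 0.12740 = 0.327106 m

330 mm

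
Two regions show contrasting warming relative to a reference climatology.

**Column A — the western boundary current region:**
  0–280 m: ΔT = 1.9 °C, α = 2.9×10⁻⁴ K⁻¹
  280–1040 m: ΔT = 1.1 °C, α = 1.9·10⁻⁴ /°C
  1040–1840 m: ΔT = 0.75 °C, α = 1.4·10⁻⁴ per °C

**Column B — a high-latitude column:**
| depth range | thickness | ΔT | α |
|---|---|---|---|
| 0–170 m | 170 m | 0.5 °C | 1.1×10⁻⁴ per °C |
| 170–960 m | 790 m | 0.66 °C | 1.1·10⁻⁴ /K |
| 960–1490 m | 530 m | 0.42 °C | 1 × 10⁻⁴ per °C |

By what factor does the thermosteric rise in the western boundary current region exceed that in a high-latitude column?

A 0–280 m: 2.9×10⁻⁴ × 280 × 1.9 = 0.15428 m
A 1.9×10⁻⁴ × 1.1 × 760 = 0.15884 m
A 0.75 × 1.4×10⁻⁴ × 800 = 0.08400 m
A total: 0.39712 m
B 0.5 × 1.1×10⁻⁴ × 170 = 0.00935 m
B Layer 2: 0.66 × 1.1×10⁻⁴ × 790 = 0.057354 m
B Layer 3: 0.42 × 530 × 1×10⁻⁴ = 0.02226 m
B total: 0.088964 m
Ratio: 0.39712 / 0.088964 ≈ 4.464

4.46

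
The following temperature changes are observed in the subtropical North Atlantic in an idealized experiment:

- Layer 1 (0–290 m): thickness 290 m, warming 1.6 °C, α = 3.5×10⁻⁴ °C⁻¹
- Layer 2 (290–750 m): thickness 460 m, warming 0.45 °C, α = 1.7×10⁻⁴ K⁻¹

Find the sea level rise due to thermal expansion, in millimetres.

200 mm

290 × 3.5×10⁻⁴ × 1.6 = 0.16240 m
Layer 2: 0.45 × 1.7×10⁻⁴ × 460 = 0.03519 m
Δh = 0.16240 + 0.03519 = 0.19759 m ≈ 200 mm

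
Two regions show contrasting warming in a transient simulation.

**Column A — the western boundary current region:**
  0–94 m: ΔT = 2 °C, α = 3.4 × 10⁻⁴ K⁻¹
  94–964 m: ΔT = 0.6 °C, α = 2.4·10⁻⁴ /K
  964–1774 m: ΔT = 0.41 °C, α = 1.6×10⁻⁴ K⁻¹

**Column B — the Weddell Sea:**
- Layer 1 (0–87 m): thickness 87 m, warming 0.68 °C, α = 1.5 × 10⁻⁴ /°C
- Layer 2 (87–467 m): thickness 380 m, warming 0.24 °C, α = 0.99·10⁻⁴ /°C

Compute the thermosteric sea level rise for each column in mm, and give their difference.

Δh_A ≈ 242 mm, Δh_B ≈ 17.9 mm; difference ≈ 224 mm

A Layer 1: 2 × 94 × 3.4×10⁻⁴ = 0.06392 m
A 0.6 × 870 × 2.4×10⁻⁴ = 0.12528 m
A 0.41 × 810 × 1.6×10⁻⁴ = 0.053136 m
A total: 0.242336 m
B 87 × 1.5×10⁻⁴ × 0.68 = 0.008874 m
B Layer 2: 380 × 0.99×10⁻⁴ × 0.24 = 0.0090288 m
B total: 0.0179028 m
Difference: 0.242336 − 0.0179028 = 0.2244332 m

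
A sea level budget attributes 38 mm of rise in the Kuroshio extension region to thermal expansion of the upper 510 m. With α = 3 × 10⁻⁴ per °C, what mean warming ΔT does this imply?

0.248 °C

ΔT = Δh/(αH) = 0.038 / (3×10⁻⁴ × 510) ≈ 0.2484 °C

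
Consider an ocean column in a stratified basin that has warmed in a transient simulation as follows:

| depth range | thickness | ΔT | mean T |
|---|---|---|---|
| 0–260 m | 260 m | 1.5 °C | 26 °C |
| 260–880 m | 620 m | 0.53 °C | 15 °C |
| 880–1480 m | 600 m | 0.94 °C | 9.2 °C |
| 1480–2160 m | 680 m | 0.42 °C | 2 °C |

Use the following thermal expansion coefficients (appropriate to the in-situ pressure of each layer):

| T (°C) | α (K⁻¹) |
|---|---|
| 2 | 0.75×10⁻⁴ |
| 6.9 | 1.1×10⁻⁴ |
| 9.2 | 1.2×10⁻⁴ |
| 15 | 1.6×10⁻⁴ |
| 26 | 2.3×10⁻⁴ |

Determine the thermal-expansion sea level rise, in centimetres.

23.1 cm of thermosteric rise

Layer 1 at 26 °C → α = 2.3×10⁻⁴ K⁻¹
Layer 2 at 15 °C → α = 1.6×10⁻⁴ K⁻¹
Layer 3 at 9.2 °C → α = 1.2×10⁻⁴ K⁻¹
Layer 4 at 2 °C → α = 0.75×10⁻⁴ K⁻¹
0–260 m: 260 × 2.3×10⁻⁴ × 1.5 = 0.08970 m
1.6×10⁻⁴ × 0.53 × 620 = 0.052576 m
600 × 1.2×10⁻⁴ × 0.94 = 0.06768 m
Layer 4: 0.42 × 0.75×10⁻⁴ × 680 = 0.02142 m
Δh = 0.08970 + 0.052576 + 0.06768 + 0.02142 = 0.231376 m ≈ 23.1 cm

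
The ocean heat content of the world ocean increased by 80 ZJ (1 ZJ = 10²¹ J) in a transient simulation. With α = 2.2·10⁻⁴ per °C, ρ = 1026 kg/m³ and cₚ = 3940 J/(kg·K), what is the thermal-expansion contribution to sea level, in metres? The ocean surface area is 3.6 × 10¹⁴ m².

Δh = 0.012 m

Per unit area: Q = 80×10²¹ / (3.6×10¹⁴) ≈ 2.222×10⁸ J/m²
Δh = αQ/(ρcₚ) = 2.2×10⁻⁴ × 2.222×10⁸ / (1026 × 3940) ≈ 0.012093 m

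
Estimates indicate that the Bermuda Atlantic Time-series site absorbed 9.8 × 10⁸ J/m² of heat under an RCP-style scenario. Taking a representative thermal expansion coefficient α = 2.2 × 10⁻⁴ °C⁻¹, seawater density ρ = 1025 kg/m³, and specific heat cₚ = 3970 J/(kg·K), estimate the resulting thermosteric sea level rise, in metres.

Δh = αQ/(ρcₚ) = 2.2×10⁻⁴ × 9.8×10⁸ / (1025 × 3970) ≈ 0.052983 m

Δh ≈ 0.0530 m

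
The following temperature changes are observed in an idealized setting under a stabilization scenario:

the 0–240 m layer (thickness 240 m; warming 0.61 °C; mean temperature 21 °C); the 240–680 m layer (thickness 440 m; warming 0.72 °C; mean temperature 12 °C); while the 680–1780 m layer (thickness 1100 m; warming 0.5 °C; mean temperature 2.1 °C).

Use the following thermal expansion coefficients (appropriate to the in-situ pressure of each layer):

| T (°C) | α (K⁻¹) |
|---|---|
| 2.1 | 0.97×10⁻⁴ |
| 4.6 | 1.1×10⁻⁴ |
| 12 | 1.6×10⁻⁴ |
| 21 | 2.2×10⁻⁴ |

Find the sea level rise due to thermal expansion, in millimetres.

Layer 1 at 21 °C → α = 2.2×10⁻⁴ K⁻¹
Layer 2 at 12 °C → α = 1.6×10⁻⁴ K⁻¹
Layer 3 at 2.1 °C → α = 0.97×10⁻⁴ K⁻¹
0.61 × 2.2×10⁻⁴ × 240 = 0.032208 m
Layer 2: 1.6×10⁻⁴ × 440 × 0.72 = 0.050688 m
Layer 3: 0.5 × 1100 × 0.97×10⁻⁴ = 0.05335 m
Δh = 0.032208 + 0.050688 + 0.05335 = 0.136246 m

Δh = 136 mm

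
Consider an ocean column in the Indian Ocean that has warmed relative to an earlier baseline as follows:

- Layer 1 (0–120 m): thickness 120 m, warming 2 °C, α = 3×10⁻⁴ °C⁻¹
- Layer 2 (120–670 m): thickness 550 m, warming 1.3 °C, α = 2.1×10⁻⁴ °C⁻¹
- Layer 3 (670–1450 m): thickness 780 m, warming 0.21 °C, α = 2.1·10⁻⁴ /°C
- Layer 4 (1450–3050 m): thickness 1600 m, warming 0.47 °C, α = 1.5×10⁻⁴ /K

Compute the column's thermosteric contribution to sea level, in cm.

0–120 m: 3×10⁻⁴ × 120 × 2 = 0.07200 m
Layer 2: 550 × 2.1×10⁻⁴ × 1.3 = 0.15015 m
Layer 3: 2.1×10⁻⁴ × 0.21 × 780 = 0.034398 m
1600 × 1.5×10⁻⁴ × 0.47 = 0.11280 m
Δh = 0.07200 + 0.15015 + 0.034398 + 0.11280 = 0.369348 m ≈ 36.9 cm

about 36.9 cm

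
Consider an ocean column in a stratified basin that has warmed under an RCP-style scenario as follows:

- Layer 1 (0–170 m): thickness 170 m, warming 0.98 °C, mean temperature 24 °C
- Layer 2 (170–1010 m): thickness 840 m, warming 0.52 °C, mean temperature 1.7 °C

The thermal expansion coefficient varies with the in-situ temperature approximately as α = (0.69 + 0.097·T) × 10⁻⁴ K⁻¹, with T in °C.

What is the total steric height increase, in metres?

Layer 1: α = (0.69 + 0.097×24)×10⁻⁴ = 3.018×10⁻⁴ K⁻¹
Layer 2: α = (0.69 + 0.097×1.7)×10⁻⁴ = 0.8549×10⁻⁴ K⁻¹
0.98 × 170 × 3.018×10⁻⁴ = 0.05027988 m
170–1010 m: 0.52 × 0.8549×10⁻⁴ × 840 = 0.037342032 m
Δh = 0.05027988 + 0.037342032 = 0.087621912 m ≈ 0.088 m

Δh ≈ 0.088 m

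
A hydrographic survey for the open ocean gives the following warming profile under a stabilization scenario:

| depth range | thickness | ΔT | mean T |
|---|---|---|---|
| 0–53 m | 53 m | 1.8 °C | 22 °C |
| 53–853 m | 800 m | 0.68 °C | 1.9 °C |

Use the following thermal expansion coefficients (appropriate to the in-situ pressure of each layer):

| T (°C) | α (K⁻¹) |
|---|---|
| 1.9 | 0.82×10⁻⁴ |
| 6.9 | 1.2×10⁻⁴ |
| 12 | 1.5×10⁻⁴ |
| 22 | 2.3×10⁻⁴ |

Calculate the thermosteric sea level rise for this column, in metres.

Layer 1 at 22 °C → α = 2.3×10⁻⁴ K⁻¹
Layer 2 at 1.9 °C → α = 0.82×10⁻⁴ K⁻¹
0–53 m: 1.8 × 2.3×10⁻⁴ × 53 = 0.021942 m
Layer 2: 800 × 0.68 × 0.82×10⁻⁴ = 0.044608 m
Δh = 0.021942 + 0.044608 = 0.06655 m

about 0.0666 m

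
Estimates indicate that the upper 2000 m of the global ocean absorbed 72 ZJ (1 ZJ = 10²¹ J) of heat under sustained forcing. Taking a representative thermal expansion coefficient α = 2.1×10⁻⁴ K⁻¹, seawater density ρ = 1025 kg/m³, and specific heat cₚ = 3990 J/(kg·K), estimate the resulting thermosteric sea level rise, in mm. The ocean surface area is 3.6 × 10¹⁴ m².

Per unit area: Q = 72×10²¹ / (3.6×10¹⁴) = 2×10⁸ J/m²
Δh = αQ/(ρcₚ) = 2.1×10⁻⁴ × 2×10⁸ / (1025 × 3990) ≈ 0.01027 m

Δh = 10.3 mm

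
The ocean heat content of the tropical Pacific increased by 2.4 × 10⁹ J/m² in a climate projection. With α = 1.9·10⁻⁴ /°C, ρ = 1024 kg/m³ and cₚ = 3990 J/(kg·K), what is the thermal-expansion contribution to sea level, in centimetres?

Δh = 11.2 cm

Δh = αQ/(ρcₚ) = 1.9×10⁻⁴ × 2.4×10⁹ / (1024 × 3990) ≈ 0.11161 m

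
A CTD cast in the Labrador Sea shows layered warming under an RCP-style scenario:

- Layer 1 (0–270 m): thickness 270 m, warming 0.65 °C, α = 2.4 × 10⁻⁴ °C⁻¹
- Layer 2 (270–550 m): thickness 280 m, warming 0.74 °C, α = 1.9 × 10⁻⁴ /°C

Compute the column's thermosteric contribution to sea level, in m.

about 0.0815 m

0–270 m: 2.4×10⁻⁴ × 0.65 × 270 = 0.04212 m
Layer 2: 0.74 × 1.9×10⁻⁴ × 280 = 0.039368 m
Δh = 0.04212 + 0.039368 = 0.081488 m ≈ 0.0815 m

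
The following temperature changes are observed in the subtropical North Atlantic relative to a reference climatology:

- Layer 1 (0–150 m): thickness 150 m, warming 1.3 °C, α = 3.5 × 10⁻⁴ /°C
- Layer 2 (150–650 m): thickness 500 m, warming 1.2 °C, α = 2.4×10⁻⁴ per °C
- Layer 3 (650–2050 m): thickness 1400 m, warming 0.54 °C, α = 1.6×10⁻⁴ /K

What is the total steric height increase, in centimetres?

0–150 m: 3.5×10⁻⁴ × 150 × 1.3 = 0.06825 m
500 × 2.4×10⁻⁴ × 1.2 = 0.14400 m
0.54 × 1400 × 1.6×10⁻⁴ = 0.12096 m
Δh = 0.06825 + 0.14400 + 0.12096 = 0.33321 m

Δh = 33.3 cm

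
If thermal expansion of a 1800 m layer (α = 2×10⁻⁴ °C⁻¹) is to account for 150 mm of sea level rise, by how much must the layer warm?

ΔT = Δh/(αH) = 0.15 / (2×10⁻⁴ × 1800) ≈ 0.4167 K

ΔT ≈ 0.42 K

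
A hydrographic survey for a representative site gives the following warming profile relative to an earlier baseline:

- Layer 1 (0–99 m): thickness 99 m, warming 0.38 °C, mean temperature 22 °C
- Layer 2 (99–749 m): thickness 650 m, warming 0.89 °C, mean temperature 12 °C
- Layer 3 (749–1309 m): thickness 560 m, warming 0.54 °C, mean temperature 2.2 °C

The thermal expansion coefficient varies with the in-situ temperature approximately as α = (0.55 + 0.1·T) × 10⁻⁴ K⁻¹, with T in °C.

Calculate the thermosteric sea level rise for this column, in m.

0.135 m of thermosteric rise

Layer 1: α = (0.55 + 0.1×22)×10⁻⁴ = 2.75×10⁻⁴ K⁻¹
Layer 2: α = (0.55 + 0.1×12)×10⁻⁴ = 1.75×10⁻⁴ K⁻¹
Layer 3: α = (0.55 + 0.1×2.2)×10⁻⁴ = 0.77×10⁻⁴ K⁻¹
0.38 × 99 × 2.75×10⁻⁴ = 0.0103455 m
99–749 m: 0.89 × 650 × 1.75×10⁻⁴ = 0.1012375 m
0.54 × 0.77×10⁻⁴ × 560 = 0.0232848 m
Δh = 0.0103455 + 0.1012375 + 0.0232848 = 0.1348678 m ≈ 0.135 m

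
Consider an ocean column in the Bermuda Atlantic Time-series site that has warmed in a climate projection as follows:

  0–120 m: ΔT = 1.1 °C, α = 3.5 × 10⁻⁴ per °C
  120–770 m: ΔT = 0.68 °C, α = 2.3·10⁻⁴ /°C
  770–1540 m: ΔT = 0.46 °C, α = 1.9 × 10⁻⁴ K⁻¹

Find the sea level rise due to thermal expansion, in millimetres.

120 × 1.1 × 3.5×10⁻⁴ = 0.04620 m
650 × 0.68 × 2.3×10⁻⁴ = 0.10166 m
Layer 3: 0.46 × 1.9×10⁻⁴ × 770 = 0.067298 m
Δh = 0.04620 + 0.10166 + 0.067298 = 0.215158 m

Δh ≈ 215 mm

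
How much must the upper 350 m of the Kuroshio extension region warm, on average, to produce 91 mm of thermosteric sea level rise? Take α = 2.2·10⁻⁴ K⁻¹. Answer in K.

1.18 K

ΔT = Δh/(αH) = 0.091 / (2.2×10⁻⁴ × 350) ≈ 1.182 K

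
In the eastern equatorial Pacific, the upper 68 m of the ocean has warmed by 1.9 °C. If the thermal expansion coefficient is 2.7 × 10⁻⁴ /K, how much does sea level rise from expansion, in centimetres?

about 3.49 cm

Δh = αΔT·H = 2.7×10⁻⁴ × 1.9 × 68 = 0.034884 m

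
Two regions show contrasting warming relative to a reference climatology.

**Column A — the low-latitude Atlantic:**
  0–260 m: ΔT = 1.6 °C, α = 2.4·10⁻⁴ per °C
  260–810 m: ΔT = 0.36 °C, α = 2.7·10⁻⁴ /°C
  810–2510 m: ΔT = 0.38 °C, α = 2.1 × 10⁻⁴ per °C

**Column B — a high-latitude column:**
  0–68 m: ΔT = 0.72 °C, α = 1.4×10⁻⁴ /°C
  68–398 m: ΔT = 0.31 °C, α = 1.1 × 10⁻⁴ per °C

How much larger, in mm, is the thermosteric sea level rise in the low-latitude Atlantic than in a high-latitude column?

A Layer 1: 2.4×10⁻⁴ × 260 × 1.6 = 0.09984 m
A 260–810 m: 2.7×10⁻⁴ × 0.36 × 550 = 0.05346 m
A 0.38 × 1700 × 2.1×10⁻⁴ = 0.13566 m
A total: 0.28896 m
B 0–68 m: 0.72 × 68 × 1.4×10⁻⁴ = 0.0068544 m
B 1.1×10⁻⁴ × 330 × 0.31 = 0.011253 m
B total: 0.0181074 m
Difference: 0.28896 − 0.0181074 = 0.2708526 m

Δh_A − Δh_B ≈ 271 mm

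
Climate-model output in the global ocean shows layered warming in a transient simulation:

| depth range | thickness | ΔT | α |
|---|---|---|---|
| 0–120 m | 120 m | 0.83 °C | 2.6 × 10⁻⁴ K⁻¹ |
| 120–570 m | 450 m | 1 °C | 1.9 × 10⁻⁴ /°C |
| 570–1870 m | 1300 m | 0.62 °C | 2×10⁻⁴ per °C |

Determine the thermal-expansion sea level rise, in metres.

0–120 m: 2.6×10⁻⁴ × 0.83 × 120 = 0.025896 m
120–570 m: 1 × 450 × 1.9×10⁻⁴ = 0.08550 m
Layer 3: 1300 × 2×10⁻⁴ × 0.62 = 0.16120 m
Δh = 0.025896 + 0.08550 + 0.16120 = 0.272596 m

about 0.273 m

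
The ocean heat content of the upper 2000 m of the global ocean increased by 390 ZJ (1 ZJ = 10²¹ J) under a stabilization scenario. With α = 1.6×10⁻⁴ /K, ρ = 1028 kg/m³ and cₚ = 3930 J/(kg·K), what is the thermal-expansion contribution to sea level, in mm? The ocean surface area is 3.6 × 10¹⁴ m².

Δh ≈ 42.9 mm

Per unit area: Q = 390×10²¹ / (3.6×10¹⁴) ≈ 1.083×10⁹ J/m²
Δh = αQ/(ρcₚ) = 1.6×10⁻⁴ × 1.083×10⁹ / (1028 × 3930) ≈ 0.042891 m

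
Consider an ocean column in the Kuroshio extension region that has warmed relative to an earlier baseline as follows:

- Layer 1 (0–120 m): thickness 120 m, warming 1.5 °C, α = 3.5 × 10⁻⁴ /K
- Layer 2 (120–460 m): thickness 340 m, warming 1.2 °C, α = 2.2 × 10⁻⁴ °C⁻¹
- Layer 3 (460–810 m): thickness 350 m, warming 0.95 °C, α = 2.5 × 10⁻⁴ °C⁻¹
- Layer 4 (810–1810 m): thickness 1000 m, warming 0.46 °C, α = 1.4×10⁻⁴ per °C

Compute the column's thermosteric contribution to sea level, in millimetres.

300 mm of thermosteric rise

Layer 1: 1.5 × 120 × 3.5×10⁻⁴ = 0.06300 m
2.2×10⁻⁴ × 340 × 1.2 = 0.08976 m
460–810 m: 350 × 0.95 × 2.5×10⁻⁴ = 0.083125 m
Layer 4: 0.46 × 1000 × 1.4×10⁻⁴ = 0.06440 m
Δh = 0.06300 + 0.08976 + 0.083125 + 0.06440 = 0.300285 m ≈ 300 mm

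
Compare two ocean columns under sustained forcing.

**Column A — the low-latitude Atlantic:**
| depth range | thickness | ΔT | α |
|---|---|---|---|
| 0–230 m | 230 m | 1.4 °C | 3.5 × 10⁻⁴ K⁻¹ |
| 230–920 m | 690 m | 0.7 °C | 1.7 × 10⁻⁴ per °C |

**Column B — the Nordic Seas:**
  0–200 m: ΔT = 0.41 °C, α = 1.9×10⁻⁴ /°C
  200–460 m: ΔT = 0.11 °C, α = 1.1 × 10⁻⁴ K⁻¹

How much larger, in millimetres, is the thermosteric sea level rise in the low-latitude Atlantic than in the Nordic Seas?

A Layer 1: 1.4 × 230 × 3.5×10⁻⁴ = 0.11270 m
A 230–920 m: 690 × 1.7×10⁻⁴ × 0.7 = 0.08211 m
A total: 0.19481 m
B Layer 1: 1.9×10⁻⁴ × 0.41 × 200 = 0.01558 m
B 1.1×10⁻⁴ × 260 × 0.11 = 0.003146 m
B total: 0.018726 m
Difference: 0.19481 − 0.018726 = 0.176084 m

176 mm larger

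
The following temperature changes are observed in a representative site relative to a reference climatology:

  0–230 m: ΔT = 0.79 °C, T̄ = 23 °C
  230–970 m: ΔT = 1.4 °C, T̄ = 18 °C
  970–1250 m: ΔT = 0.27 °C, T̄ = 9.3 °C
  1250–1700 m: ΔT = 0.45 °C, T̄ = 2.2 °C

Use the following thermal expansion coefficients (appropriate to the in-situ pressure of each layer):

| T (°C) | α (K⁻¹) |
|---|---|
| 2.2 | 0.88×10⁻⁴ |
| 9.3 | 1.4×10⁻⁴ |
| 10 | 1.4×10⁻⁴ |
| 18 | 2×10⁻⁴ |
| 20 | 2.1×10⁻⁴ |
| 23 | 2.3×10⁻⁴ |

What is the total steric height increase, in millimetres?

277 mm of thermosteric rise

Layer 1 at 23 °C → α = 2.3×10⁻⁴ K⁻¹
Layer 2 at 18 °C → α = 2×10⁻⁴ K⁻¹
Layer 3 at 9.3 °C → α = 1.4×10⁻⁴ K⁻¹
Layer 4 at 2.2 °C → α = 0.88×10⁻⁴ K⁻¹
0–230 m: 2.3×10⁻⁴ × 0.79 × 230 = 0.041791 m
1.4 × 2×10⁻⁴ × 740 = 0.20720 m
Layer 3: 1.4×10⁻⁴ × 280 × 0.27 = 0.010584 m
1250–1700 m: 0.88×10⁻⁴ × 450 × 0.45 = 0.01782 m
Δh = 0.041791 + 0.20720 + 0.010584 + 0.01782 = 0.277395 m ≈ 277 mm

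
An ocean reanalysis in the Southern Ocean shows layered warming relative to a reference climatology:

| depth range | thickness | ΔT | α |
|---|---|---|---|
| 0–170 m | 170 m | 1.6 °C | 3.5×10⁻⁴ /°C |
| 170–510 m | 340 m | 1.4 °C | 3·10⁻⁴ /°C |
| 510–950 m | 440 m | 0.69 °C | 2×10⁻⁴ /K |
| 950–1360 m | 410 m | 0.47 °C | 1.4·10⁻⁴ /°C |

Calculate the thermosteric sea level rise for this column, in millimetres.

3.5×10⁻⁴ × 1.6 × 170 = 0.09520 m
170–510 m: 340 × 1.4 × 3×10⁻⁴ = 0.14280 m
510–950 m: 0.69 × 440 × 2×10⁻⁴ = 0.06072 m
1.4×10⁻⁴ × 0.47 × 410 = 0.026978 m
Δh = 0.09520 + 0.14280 + 0.06072 + 0.026978 = 0.325698 m

Δh ≈ 330 mm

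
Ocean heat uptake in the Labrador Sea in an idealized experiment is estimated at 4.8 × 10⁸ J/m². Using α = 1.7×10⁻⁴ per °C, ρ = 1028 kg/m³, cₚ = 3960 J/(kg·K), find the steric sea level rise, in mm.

Δh ≈ 20 mm

Δh = αQ/(ρcₚ) = 1.7×10⁻⁴ × 4.8×10⁸ / (1028 × 3960) ≈ 0.020045 m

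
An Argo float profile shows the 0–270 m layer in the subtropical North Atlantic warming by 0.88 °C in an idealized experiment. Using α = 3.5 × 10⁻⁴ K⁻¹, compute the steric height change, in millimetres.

Δh = αΔT·H = 3.5×10⁻⁴ × 0.88 × 270 = 0.08316 m

Δh ≈ 83.2 mm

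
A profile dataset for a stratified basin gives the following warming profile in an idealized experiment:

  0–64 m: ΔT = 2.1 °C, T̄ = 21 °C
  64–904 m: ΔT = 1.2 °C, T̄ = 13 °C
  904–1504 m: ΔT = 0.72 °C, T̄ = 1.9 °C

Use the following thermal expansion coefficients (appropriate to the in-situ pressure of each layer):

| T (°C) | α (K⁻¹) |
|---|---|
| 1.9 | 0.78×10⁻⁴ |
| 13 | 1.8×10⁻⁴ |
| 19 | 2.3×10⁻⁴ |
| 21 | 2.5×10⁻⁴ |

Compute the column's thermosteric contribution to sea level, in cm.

Δh ≈ 24.9 cm

Layer 1 at 21 °C → α = 2.5×10⁻⁴ K⁻¹
Layer 2 at 13 °C → α = 1.8×10⁻⁴ K⁻¹
Layer 3 at 1.9 °C → α = 0.78×10⁻⁴ K⁻¹
Layer 1: 2.1 × 64 × 2.5×10⁻⁴ = 0.03360 m
64–904 m: 1.8×10⁻⁴ × 840 × 1.2 = 0.18144 m
0.72 × 600 × 0.78×10⁻⁴ = 0.033696 m
Δh = 0.03360 + 0.18144 + 0.033696 = 0.248736 m ≈ 24.9 cm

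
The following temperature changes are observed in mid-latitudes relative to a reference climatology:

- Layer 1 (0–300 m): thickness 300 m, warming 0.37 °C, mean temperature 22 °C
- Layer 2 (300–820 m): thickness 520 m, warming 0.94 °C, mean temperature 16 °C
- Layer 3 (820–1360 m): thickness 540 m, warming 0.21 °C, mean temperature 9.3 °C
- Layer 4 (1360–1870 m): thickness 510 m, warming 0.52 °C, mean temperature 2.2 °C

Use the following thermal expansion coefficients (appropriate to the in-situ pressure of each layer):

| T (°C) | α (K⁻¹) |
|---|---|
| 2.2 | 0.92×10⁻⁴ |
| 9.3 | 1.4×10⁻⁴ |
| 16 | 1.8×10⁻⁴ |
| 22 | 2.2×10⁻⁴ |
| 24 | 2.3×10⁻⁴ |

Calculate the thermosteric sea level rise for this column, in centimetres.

Layer 1 at 22 °C → α = 2.2×10⁻⁴ K⁻¹
Layer 2 at 16 °C → α = 1.8×10⁻⁴ K⁻¹
Layer 3 at 9.3 °C → α = 1.4×10⁻⁴ K⁻¹
Layer 4 at 2.2 °C → α = 0.92×10⁻⁴ K⁻¹
0.37 × 300 × 2.2×10⁻⁴ = 0.02442 m
0.94 × 520 × 1.8×10⁻⁴ = 0.087984 m
1.4×10⁻⁴ × 0.21 × 540 = 0.015876 m
510 × 0.92×10⁻⁴ × 0.52 = 0.0243984 m
Δh = 0.02442 + 0.087984 + 0.015876 + 0.0243984 = 0.1526784 m ≈ 15.3 cm

15.3 cm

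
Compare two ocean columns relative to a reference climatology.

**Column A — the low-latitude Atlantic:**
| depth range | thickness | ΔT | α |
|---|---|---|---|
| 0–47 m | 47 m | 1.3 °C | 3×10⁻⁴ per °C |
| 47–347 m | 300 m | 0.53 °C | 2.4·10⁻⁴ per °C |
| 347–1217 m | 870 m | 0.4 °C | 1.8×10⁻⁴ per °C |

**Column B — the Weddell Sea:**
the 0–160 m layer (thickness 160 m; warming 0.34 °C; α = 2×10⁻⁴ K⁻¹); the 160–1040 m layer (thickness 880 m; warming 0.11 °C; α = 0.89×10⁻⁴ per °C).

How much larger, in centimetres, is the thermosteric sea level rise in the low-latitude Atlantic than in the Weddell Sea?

10 cm

A 0–47 m: 3×10⁻⁴ × 1.3 × 47 = 0.01833 m
A 47–347 m: 300 × 0.53 × 2.4×10⁻⁴ = 0.03816 m
A 347–1217 m: 1.8×10⁻⁴ × 870 × 0.4 = 0.06264 m
A total: 0.11913 m
B Layer 1: 0.34 × 2×10⁻⁴ × 160 = 0.01088 m
B 0.11 × 880 × 0.89×10⁻⁴ = 0.0086152 m
B total: 0.0194952 m
Difference: 0.11913 − 0.0194952 = 0.0996348 m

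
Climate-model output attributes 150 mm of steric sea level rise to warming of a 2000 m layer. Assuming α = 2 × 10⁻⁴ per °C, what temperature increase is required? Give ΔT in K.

about 0.38 K

ΔT = Δh/(αH) = 0.15 / (2×10⁻⁴ × 2000) = 0.3750 K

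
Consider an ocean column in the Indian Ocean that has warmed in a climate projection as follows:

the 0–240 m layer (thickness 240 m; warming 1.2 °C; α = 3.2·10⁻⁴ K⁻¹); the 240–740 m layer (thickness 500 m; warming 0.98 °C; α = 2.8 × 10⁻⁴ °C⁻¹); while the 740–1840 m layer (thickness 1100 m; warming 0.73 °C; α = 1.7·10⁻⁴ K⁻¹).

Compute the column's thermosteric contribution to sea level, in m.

Layer 1: 3.2×10⁻⁴ × 1.2 × 240 = 0.09216 m
Layer 2: 0.98 × 2.8×10⁻⁴ × 500 = 0.13720 m
1100 × 0.73 × 1.7×10⁻⁴ = 0.13651 m
Δh = 0.09216 + 0.13720 + 0.13651 = 0.36587 m

about 0.366 m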